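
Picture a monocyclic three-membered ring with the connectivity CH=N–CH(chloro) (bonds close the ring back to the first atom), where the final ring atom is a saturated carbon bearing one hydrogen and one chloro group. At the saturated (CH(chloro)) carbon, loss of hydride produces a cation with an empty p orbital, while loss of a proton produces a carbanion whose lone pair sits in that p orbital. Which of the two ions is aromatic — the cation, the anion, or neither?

The cation

In either ion the ring is fully conjugated: every atom, including the new sp² carbon, supplies a p orbital.
Cation: 1 × 2 + 0 = 2 π electrons → 4(0)+2, aromatic.
Anion: 1 × 2 + 2 = 4 π electrons → 4(1), antiaromatic.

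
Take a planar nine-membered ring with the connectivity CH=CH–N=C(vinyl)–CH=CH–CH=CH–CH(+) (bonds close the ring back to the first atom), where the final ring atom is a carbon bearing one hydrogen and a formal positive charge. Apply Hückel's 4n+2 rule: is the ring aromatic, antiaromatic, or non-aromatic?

Antiaromatic

The p orbitals form a continuous loop: every atom in a ring double bond is sp² and brings one electron to the p orbital; the doubly-bonded nitrogens are pyridine-type — their lone pairs lie in the ring plane, leaving one electron in the p orbital; the carbocation has an empty p orbital. The ring is fully conjugated.
Adding the contributions, 4 × 2 = 8 from the double-bond units + 0 from the CH(+) atom = 8.
8 = 4(2); a planar, fully conjugated 4n system is antiaromatic.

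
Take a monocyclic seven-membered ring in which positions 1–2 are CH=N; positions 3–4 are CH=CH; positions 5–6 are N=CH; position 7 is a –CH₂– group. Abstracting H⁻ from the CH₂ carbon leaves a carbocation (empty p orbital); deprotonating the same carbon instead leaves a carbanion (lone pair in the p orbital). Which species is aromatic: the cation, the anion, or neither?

The cation

In both ions every ring atom is sp² and contributes a p orbital, so both rings are fully conjugated.
Cation: 3 × 2 + 0 = 6 π electrons → 4(1)+2, aromatic.
Anion: 3 × 2 + 2 = 8 π electrons → 4(2), antiaromatic.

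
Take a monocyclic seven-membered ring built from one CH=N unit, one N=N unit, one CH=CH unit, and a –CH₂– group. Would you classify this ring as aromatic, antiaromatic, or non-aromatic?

The CH2 carbon is saturated: the tetrahedral CH₂ carbon is sp³ and has no p orbital in the ring π system. Conjugation is not continuous around the ring.
Broken conjugation rules out both aromaticity and antiaromaticity.

Non-aromatic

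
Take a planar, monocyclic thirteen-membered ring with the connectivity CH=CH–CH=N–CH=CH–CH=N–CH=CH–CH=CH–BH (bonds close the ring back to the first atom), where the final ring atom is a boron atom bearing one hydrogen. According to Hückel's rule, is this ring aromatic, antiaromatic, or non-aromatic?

Antiaromatic

Check conjugation: the double-bond atoms are sp², each contributing one p electron; each =N– nitrogen is pyridine-type (lone pair in the sp² plane, one electron in the p orbital); the boron has an empty p orbital — every position has a p orbital, so the cyclic π system is continuous.
π-electron count: 6 × 2 = 12 from the double-bond units + 0 from the BH atom = 12.
With 12 = 4·3 π electrons, Hückel's rule classifies the planar ring as antiaromatic.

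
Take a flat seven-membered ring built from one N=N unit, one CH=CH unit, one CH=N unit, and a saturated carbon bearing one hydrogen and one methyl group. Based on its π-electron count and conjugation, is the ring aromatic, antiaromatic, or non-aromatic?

Non-aromatic

At the CH(methyl) position, that saturated carbon is sp³ and has no p orbital in the ring π system; the ring's p-orbital overlap is broken there.
Hückel's rule only applies to fully conjugated rings, so this one is simply non-aromatic.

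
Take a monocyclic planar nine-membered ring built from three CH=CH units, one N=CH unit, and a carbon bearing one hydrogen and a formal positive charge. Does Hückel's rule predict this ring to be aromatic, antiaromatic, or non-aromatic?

The p orbitals form a continuous loop: every atom in a ring double bond is sp² and brings one electron to the p orbital; each sp² =N– keeps its lone pair in-plane and puts one electron into the π system; the carbocation has an empty p orbital. The ring is fully conjugated.
Adding the contributions, 4 × 2 = 8 from the double-bond units + 0 from the CH(+) atom = 8.
8 = 4(2); a planar, fully conjugated 4n system is antiaromatic.

Antiaromatic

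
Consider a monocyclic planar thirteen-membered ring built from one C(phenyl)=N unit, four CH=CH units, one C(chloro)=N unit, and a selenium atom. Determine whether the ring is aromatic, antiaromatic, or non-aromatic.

Aromatic

All ring atoms are sp² and supply a p orbital to the ring (the double-bond atoms are sp², each contributing one p electron; each =N– nitrogen is pyridine-type (lone pair in the sp² plane, one electron in the p orbital); the selenium donates one lone pair from its p orbital); the conjugation is uninterrupted.
Tallying contributions gives 6 × 2 = 12 from the double-bond units + 2 from the Se atom = 14.
Since 14 = 4·3 + 2, the ring meets the 4n+2 criterion.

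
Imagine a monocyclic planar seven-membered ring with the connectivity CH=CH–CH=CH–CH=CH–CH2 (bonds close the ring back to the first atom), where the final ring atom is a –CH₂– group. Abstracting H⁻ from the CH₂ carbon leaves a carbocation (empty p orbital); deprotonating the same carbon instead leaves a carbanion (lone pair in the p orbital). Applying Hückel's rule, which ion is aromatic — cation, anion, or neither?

The cation

In both ions every ring atom is sp² and contributes a p orbital, so both rings are fully conjugated.
Cation: 3 × 2 + 0 = 6 π electrons → 4(1)+2, aromatic.
Anion: 3 × 2 + 2 = 8 π electrons → 4(2), antiaromatic.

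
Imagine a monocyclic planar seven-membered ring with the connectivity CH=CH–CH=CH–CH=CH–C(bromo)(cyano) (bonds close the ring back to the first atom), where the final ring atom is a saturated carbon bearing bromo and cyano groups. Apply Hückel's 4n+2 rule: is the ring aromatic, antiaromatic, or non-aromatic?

Non-aromatic

Because that saturated carbon is sp³ and has no p orbital in the ring π system at the C(bromo)(cyano) position, the π system cannot extend all the way around the ring.
A ring that is not fully conjugated cannot be aromatic or antiaromatic regardless of its π-electron count.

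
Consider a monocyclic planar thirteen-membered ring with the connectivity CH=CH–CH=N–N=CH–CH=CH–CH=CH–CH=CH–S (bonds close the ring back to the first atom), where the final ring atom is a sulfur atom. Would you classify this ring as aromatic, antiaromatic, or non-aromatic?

Aromatic

Every ring atom contributes a p orbital perpendicular to the ring (each doubly-bonded ring atom is sp² with one p-orbital electron; each =N– nitrogen is pyridine-type (lone pair in the sp² plane, one electron in the p orbital); the sulfur donates one lone pair from its p orbital), so the π system is cyclic and fully conjugated.
Tallying contributions gives 6 × 2 = 12 from the double-bond units + 2 from the S atom = 14.
With 14 π electrons (n = 3), the Hückel 4n+2 condition holds.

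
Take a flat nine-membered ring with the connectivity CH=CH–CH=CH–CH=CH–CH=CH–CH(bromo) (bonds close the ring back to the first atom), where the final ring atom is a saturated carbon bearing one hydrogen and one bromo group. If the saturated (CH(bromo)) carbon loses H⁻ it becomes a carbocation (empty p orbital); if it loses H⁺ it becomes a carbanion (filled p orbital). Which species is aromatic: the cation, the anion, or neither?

Once that carbon is sp², every ring atom has a p orbital and both ions are fully conjugated.
Cation: 4 × 2 + 0 = 8 π electrons → 4(2), antiaromatic.
Anion: 4 × 2 + 2 = 10 π electrons → 4(2)+2, aromatic.

The anion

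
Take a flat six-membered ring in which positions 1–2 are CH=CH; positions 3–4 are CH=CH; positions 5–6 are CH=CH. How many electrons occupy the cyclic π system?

Every ring atom contributes a p orbital perpendicular to the ring (the double-bond atoms are sp², each contributing one p electron), so the π system is cyclic and fully conjugated.
π-electron count: 3 × 2 = 6 from the 3 double-bond units.
This is benzene.

6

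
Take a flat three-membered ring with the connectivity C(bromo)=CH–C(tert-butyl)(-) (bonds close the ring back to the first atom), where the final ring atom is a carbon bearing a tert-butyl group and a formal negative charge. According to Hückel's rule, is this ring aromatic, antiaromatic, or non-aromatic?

Antiaromatic

Check conjugation: each doubly-bonded ring atom is sp² with one p-orbital electron; the carbanion's lone pair occupies the p orbital — every position has a p orbital, so the cyclic π system is continuous.
Counting π electrons: 1 × 2 = 2 from the double-bond unit + 2 from the C(tert-butyl)(-) atom = 4.
With 4 = 4·1 π electrons, Hückel's rule classifies the planar ring as antiaromatic.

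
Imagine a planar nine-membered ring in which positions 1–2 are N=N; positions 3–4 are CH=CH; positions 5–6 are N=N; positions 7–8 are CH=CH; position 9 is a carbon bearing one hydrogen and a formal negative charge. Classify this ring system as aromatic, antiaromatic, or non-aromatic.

The p orbitals form a continuous loop: each doubly-bonded ring atom is sp² with one p-orbital electron; each =N– nitrogen is pyridine-type (lone pair in the sp² plane, one electron in the p orbital); the carbanion's lone pair occupies the p orbital. The ring is fully conjugated.
Tallying contributions gives 4 × 2 = 8 from the double-bond units + 2 from the CH(-) atom = 10.
With 10 π electrons (n = 2), the Hückel 4n+2 condition holds.

Aromatic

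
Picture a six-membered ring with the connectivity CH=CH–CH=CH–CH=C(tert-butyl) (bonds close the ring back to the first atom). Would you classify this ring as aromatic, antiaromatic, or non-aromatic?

Aromatic

All ring atoms are sp² and supply a p orbital to the ring (each doubly-bonded ring atom is sp² with one p-orbital electron); the conjugation is uninterrupted.
π-electron count: 3 × 2 = 6 from the 3 double-bond units.
6 = 4(1) + 2, which satisfies Hückel's 4n+2 rule.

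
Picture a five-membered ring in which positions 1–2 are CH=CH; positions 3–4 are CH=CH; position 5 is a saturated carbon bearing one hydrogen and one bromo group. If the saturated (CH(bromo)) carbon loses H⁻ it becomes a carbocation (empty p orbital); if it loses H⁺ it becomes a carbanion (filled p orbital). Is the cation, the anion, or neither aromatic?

Both ions have a continuous loop of p orbitals — each ring atom is sp².
Cation: 2 × 2 + 0 = 4 π electrons → 4(1), antiaromatic.
Anion: 2 × 2 + 2 = 6 π electrons → 4(1)+2, aromatic.

The anion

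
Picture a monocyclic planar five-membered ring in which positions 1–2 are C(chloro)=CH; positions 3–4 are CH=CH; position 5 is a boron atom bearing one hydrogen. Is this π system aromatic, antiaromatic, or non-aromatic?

The p orbitals form a continuous loop: every atom in a ring double bond is sp² and brings one electron to the p orbital; the boron has an empty p orbital. The ring is fully conjugated.
π-electron count: 2 × 2 = 4 from the double-bond units + 0 from the BH atom = 4.
4 is a 4n count (n = 1), so the planar conjugated ring is antiaromatic.

Antiaromatic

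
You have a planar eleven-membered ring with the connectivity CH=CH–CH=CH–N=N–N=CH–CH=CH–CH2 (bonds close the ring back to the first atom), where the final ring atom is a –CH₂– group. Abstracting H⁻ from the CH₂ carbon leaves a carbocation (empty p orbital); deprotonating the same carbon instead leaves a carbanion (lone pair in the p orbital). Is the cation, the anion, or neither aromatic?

The cation

In both ions every ring atom is sp² and contributes a p orbital, so both rings are fully conjugated.
Cation: 5 × 2 + 0 = 10 π electrons → 4(2)+2, aromatic.
Anion: 5 × 2 + 2 = 12 π electrons → 4(3), antiaromatic.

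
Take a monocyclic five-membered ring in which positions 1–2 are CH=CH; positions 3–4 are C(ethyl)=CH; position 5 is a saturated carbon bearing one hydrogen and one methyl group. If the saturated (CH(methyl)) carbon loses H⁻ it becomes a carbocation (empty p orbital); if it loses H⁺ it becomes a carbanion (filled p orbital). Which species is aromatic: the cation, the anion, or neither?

The anion

In either ion the ring is fully conjugated: every atom, including the new sp² carbon, supplies a p orbital.
Cation: 2 × 2 + 0 = 4 π electrons → 4(1), antiaromatic.
Anion: 2 × 2 + 2 = 6 π electrons → 4(1)+2, aromatic.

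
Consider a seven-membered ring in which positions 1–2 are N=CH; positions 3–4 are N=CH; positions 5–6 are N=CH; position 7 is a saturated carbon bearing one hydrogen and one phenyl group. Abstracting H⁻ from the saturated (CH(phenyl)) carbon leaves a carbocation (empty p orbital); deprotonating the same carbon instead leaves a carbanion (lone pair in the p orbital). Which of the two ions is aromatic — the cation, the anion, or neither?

In either ion the ring is fully conjugated: every atom, including the new sp² carbon, supplies a p orbital.
Cation: 3 × 2 + 0 = 6 π electrons → 4(1)+2, aromatic.
Anion: 3 × 2 + 2 = 8 π electrons → 4(2), antiaromatic.

The cation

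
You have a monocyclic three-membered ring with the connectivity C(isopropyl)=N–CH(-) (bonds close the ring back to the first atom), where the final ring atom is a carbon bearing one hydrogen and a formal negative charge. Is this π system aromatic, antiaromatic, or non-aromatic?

Every ring atom contributes a p orbital perpendicular to the ring (the double-bond atoms are sp², each contributing one p electron; each sp² =N– keeps its lone pair in-plane and puts one electron into the π system; the carbanion's lone pair occupies the p orbital), so the π system is cyclic and fully conjugated.
Adding the contributions, 1 × 2 = 2 from the double-bond unit + 2 from the CH(-) atom = 4.
4 = 4(1); a planar, fully conjugated 4n system is antiaromatic.

Antiaromatic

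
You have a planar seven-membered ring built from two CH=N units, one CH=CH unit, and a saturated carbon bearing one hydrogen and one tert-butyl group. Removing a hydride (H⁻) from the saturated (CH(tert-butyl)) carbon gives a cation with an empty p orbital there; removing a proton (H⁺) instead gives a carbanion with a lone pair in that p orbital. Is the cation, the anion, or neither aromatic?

The cation

Once that carbon is sp², every ring atom has a p orbital and both ions are fully conjugated.
Cation: 3 × 2 + 0 = 6 π electrons → 4(1)+2, aromatic.
Anion: 3 × 2 + 2 = 8 π electrons → 4(2), antiaromatic.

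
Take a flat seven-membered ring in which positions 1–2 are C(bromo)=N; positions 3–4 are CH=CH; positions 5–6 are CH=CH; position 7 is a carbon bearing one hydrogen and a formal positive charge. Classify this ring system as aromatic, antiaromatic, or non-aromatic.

Aromatic

Every ring atom contributes a p orbital perpendicular to the ring (the double-bond atoms are sp², each contributing one p electron; the doubly-bonded nitrogens are pyridine-type — their lone pairs lie in the ring plane, leaving one electron in the p orbital; the carbocation has an empty p orbital), so the π system is cyclic and fully conjugated.
Tallying contributions gives 3 × 2 = 6 from the double-bond units + 0 from the CH(+) atom = 6.
Since 6 = 4·1 + 2, the ring meets the 4n+2 criterion.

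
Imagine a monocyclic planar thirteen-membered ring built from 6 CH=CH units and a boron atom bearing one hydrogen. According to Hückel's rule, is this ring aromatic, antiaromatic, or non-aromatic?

Antiaromatic

All ring atoms are sp² and supply a p orbital to the ring (each doubly-bonded ring atom is sp² with one p-orbital electron; the boron has an empty p orbital); the conjugation is uninterrupted.
Counting π electrons: 6 × 2 = 12 from the double-bond units + 0 from the BH atom = 12.
12 = 4(3); a planar, fully conjugated 4n system is antiaromatic.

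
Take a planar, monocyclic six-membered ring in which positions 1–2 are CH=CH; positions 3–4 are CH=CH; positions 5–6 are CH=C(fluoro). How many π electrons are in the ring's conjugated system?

6

Check conjugation: every atom in a ring double bond is sp² and brings one electron to the p orbital — every position has a p orbital, so the cyclic π system is continuous.
Tallying contributions gives 3 × 2 = 6 from the 3 double-bond units.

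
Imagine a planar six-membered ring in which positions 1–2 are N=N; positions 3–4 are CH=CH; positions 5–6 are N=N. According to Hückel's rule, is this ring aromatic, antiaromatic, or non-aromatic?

Aromatic

Every ring atom contributes a p orbital perpendicular to the ring (the double-bond atoms are sp², each contributing one p electron; the doubly-bonded nitrogens are pyridine-type — their lone pairs lie in the ring plane, leaving one electron in the p orbital), so the π system is cyclic and fully conjugated.
Counting π electrons: 3 × 2 = 6 from the 3 double-bond units.
With 6 π electrons (n = 1), the Hückel 4n+2 condition holds.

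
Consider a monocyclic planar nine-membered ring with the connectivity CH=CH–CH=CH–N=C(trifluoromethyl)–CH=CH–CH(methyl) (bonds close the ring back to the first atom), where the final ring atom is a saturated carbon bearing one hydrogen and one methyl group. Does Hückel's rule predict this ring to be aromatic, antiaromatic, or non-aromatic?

Non-aromatic

Because that saturated carbon is sp³ and has no p orbital in the ring π system at the CH(methyl) position, the π system cannot extend all the way around the ring.
Without a continuous loop of overlapping p orbitals the Hückel electron count never comes into play.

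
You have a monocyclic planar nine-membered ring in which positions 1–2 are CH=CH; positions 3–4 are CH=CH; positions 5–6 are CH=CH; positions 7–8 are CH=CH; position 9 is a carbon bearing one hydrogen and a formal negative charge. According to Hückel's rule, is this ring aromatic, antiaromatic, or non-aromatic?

The p orbitals form a continuous loop: the double-bond atoms are sp², each contributing one p electron; the carbanion's lone pair occupies the p orbital. The ring is fully conjugated.
Adding the contributions, 4 × 2 = 8 from the double-bond units + 2 from the CH(-) atom = 10.
Since 10 = 4·2 + 2, the ring meets the 4n+2 criterion.

Aromatic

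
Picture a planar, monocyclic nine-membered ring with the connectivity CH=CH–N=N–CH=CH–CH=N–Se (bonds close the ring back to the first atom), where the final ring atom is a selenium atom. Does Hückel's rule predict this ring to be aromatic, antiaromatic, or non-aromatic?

All ring atoms are sp² and supply a p orbital to the ring (each doubly-bonded ring atom is sp² with one p-orbital electron; the doubly-bonded nitrogens are pyridine-type — their lone pairs lie in the ring plane, leaving one electron in the p orbital; the selenium donates one lone pair from its p orbital); the conjugation is uninterrupted.
Tallying contributions gives 4 × 2 = 8 from the double-bond units + 2 from the Se atom = 10.
With 10 π electrons (n = 2), the Hückel 4n+2 condition holds.

Aromatic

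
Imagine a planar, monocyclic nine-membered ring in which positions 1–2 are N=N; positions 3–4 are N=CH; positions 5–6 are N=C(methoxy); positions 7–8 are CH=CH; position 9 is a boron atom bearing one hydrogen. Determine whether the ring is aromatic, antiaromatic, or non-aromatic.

Check conjugation: every atom in a ring double bond is sp² and brings one electron to the p orbital; each =N– nitrogen is pyridine-type (lone pair in the sp² plane, one electron in the p orbital); the boron has an empty p orbital — every position has a p orbital, so the cyclic π system is continuous.
Tallying contributions gives 4 × 2 = 8 from the double-bond units + 0 from the BH atom = 8.
8 is a 4n count (n = 2), so the planar conjugated ring is antiaromatic.

Antiaromatic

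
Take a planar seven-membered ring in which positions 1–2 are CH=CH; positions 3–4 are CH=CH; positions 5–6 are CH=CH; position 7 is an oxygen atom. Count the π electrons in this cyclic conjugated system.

8

Every ring atom contributes a p orbital perpendicular to the ring (the double-bond atoms are sp², each contributing one p electron; the oxygen donates one lone pair from its p orbital), so the π system is cyclic and fully conjugated.
Adding the contributions, 3 × 2 = 6 from the double-bond units + 2 from the O atom = 8.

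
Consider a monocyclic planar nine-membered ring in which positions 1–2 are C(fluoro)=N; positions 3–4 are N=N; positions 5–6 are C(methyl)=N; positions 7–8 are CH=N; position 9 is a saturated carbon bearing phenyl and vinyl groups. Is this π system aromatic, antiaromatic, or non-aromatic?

Non-aromatic

At the C(phenyl)(vinyl) position, that saturated carbon is sp³ and has no p orbital in the ring π system; the ring's p-orbital overlap is broken there.
Hückel's rule only applies to fully conjugated rings, so this one is simply non-aromatic.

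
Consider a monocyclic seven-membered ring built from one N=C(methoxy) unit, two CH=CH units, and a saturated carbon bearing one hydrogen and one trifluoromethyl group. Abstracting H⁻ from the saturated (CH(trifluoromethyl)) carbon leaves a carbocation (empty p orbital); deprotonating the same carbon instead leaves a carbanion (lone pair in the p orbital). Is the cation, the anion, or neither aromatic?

In both ions every ring atom is sp² and contributes a p orbital, so both rings are fully conjugated.
Cation: 3 × 2 + 0 = 6 π electrons → 4(1)+2, aromatic.
Anion: 3 × 2 + 2 = 8 π electrons → 4(2), antiaromatic.

The cation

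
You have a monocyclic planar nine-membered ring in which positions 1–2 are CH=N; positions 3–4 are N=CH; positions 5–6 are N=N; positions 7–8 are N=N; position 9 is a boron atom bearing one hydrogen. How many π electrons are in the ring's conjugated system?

8

The p orbitals form a continuous loop: the double-bond atoms are sp², each contributing one p electron; each sp² =N– keeps its lone pair in-plane and puts one electron into the π system; the boron has an empty p orbital. The ring is fully conjugated.
Counting π electrons: 4 × 2 = 8 from the double-bond units + 0 from the BH atom = 8.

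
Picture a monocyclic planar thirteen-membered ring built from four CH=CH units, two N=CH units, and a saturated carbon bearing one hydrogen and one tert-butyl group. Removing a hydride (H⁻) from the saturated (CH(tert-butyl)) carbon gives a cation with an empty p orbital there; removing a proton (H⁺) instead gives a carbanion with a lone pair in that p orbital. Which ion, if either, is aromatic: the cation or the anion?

The anion

In either ion the ring is fully conjugated: every atom, including the new sp² carbon, supplies a p orbital.
Cation: 6 × 2 + 0 = 12 π electrons → 4(3), antiaromatic.
Anion: 6 × 2 + 2 = 14 π electrons → 4(3)+2, aromatic.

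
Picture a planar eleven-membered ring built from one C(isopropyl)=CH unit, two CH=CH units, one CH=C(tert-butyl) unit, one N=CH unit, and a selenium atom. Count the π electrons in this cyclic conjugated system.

12

The p orbitals form a continuous loop: every atom in a ring double bond is sp² and brings one electron to the p orbital; each =N– nitrogen is pyridine-type (lone pair in the sp² plane, one electron in the p orbital); the selenium donates one lone pair from its p orbital. The ring is fully conjugated.
Tallying contributions gives 5 × 2 = 10 from the double-bond units + 2 from the Se atom = 12.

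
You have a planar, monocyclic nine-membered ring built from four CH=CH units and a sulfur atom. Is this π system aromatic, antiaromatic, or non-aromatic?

All ring atoms are sp² and supply a p orbital to the ring (every atom in a ring double bond is sp² and brings one electron to the p orbital; the sulfur donates one lone pair from its p orbital); the conjugation is uninterrupted.
Tallying contributions gives 4 × 2 = 8 from the double-bond units + 2 from the S atom = 10.
Since 10 = 4·2 + 2, the ring meets the 4n+2 criterion.

Aromatic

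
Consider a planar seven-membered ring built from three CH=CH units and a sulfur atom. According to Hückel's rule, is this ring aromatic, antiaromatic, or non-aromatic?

The p orbitals form a continuous loop: the double-bond atoms are sp², each contributing one p electron; the sulfur donates one lone pair from its p orbital. The ring is fully conjugated.
Tallying contributions gives 3 × 2 = 6 from the double-bond units + 2 from the S atom = 8.
A 4n π count (8, n = 2) in a planar conjugated ring means antiaromatic.

Antiaromatic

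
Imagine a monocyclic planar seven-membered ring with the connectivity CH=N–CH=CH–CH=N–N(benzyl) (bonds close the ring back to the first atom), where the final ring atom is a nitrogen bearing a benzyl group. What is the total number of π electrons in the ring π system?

All ring atoms are sp² and supply a p orbital to the ring (the double-bond atoms are sp², each contributing one p electron; the doubly-bonded nitrogens are pyridine-type — their lone pairs lie in the ring plane, leaving one electron in the p orbital; the pyrrole-type nitrogen donates its lone pair from the p orbital); the conjugation is uninterrupted.
Tallying contributions gives 3 × 2 = 6 from the double-bond units + 2 from the N(benzyl) atom = 8.

8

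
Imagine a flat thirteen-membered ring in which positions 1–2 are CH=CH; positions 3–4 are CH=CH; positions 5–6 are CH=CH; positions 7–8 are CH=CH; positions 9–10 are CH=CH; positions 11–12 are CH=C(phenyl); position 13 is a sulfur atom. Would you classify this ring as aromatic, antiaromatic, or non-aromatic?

All ring atoms are sp² and supply a p orbital to the ring (each doubly-bonded ring atom is sp² with one p-orbital electron; the sulfur donates one lone pair from its p orbital); the conjugation is uninterrupted.
Tallying contributions gives 6 × 2 = 12 from the double-bond units + 2 from the S atom = 14.
That gives a 4n+2 count (14, n = 3).

Aromatic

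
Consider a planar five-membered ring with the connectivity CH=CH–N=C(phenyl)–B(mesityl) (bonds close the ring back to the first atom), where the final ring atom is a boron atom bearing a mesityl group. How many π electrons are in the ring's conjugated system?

Check conjugation: every atom in a ring double bond is sp² and brings one electron to the p orbital; each =N– nitrogen is pyridine-type (lone pair in the sp² plane, one electron in the p orbital); the boron has an empty p orbital — every position has a p orbital, so the cyclic π system is continuous.
π-electron count: 2 × 2 = 4 from the double-bond units + 0 from the B(mesityl) atom = 4.

4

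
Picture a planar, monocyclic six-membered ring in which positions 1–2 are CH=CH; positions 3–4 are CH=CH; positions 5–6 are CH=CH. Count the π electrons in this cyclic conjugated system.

6

Every ring atom contributes a p orbital perpendicular to the ring (each doubly-bonded ring atom is sp² with one p-orbital electron), so the π system is cyclic and fully conjugated.
Tallying contributions gives 3 × 2 = 6 from the 3 double-bond units.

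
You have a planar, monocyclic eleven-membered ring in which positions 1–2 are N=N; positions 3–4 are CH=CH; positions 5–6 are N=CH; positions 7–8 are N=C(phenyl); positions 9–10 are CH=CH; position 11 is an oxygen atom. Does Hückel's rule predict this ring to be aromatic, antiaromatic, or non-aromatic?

The p orbitals form a continuous loop: every atom in a ring double bond is sp² and brings one electron to the p orbital; each sp² =N– keeps its lone pair in-plane and puts one electron into the π system; the oxygen donates one lone pair from its p orbital. The ring is fully conjugated.
Adding the contributions, 5 × 2 = 10 from the double-bond units + 2 from the O atom = 12.
With 12 = 4·3 π electrons, Hückel's rule classifies the planar ring as antiaromatic.

Antiaromatic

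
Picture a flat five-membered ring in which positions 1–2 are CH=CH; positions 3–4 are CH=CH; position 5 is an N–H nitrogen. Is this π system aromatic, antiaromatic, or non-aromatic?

Check conjugation: the double-bond atoms are sp², each contributing one p electron; the pyrrole-type nitrogen donates its lone pair from the p orbital — every position has a p orbital, so the cyclic π system is continuous.
Counting π electrons: 2 × 2 = 4 from the double-bond units + 2 from the NH atom = 6.
Since 6 = 4·1 + 2, the ring meets the 4n+2 criterion.

Aromatic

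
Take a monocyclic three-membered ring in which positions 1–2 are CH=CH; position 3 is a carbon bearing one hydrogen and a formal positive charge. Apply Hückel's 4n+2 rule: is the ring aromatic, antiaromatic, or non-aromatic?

Aromatic

The p orbitals form a continuous loop: each doubly-bonded ring atom is sp² with one p-orbital electron; the carbocation has an empty p orbital. The ring is fully conjugated.
Adding the contributions, 1 × 2 = 2 from the double-bond unit + 0 from the CH(+) atom = 2.
2 = 4(0) + 2, which satisfies Hückel's 4n+2 rule.
(This ring is the cyclopropenyl cation.)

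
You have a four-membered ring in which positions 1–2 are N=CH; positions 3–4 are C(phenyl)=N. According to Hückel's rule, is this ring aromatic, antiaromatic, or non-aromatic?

Check conjugation: the double-bond atoms are sp², each contributing one p electron; each sp² =N– keeps its lone pair in-plane and puts one electron into the π system — every position has a p orbital, so the cyclic π system is continuous.
π-electron count: 2 × 2 = 4 from the 2 double-bond units.
A 4n π count (4, n = 1) in a planar conjugated ring means antiaromatic.

Antiaromatic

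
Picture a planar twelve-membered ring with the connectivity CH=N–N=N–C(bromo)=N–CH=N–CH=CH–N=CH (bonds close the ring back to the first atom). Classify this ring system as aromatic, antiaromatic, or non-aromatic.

Antiaromatic

Check conjugation: every atom in a ring double bond is sp² and brings one electron to the p orbital; each =N– nitrogen is pyridine-type (lone pair in the sp² plane, one electron in the p orbital) — every position has a p orbital, so the cyclic π system is continuous.
π-electron count: 6 × 2 = 12 from the 6 double-bond units.
With 12 = 4·3 π electrons, Hückel's rule classifies the planar ring as antiaromatic.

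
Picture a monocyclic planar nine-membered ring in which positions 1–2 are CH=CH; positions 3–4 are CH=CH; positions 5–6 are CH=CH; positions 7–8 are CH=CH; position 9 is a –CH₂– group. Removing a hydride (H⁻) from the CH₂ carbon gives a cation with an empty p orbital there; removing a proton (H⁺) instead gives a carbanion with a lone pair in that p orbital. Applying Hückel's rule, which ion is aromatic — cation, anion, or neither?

The anion

Both ions have a continuous loop of p orbitals — each ring atom is sp².
Cation: 4 × 2 + 0 = 8 π electrons → 4(2), antiaromatic.
Anion: 4 × 2 + 2 = 10 π electrons → 4(2)+2, aromatic.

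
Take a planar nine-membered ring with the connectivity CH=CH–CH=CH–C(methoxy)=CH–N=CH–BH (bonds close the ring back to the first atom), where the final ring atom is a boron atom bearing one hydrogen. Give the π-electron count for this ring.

8

All ring atoms are sp² and supply a p orbital to the ring (the double-bond atoms are sp², each contributing one p electron; the doubly-bonded nitrogens are pyridine-type — their lone pairs lie in the ring plane, leaving one electron in the p orbital; the boron has an empty p orbital); the conjugation is uninterrupted.
Counting π electrons: 4 × 2 = 8 from the double-bond units + 0 from the BH atom = 8.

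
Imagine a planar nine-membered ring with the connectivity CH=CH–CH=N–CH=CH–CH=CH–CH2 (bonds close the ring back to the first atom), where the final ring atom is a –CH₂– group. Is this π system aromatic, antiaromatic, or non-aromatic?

At the CH2 position, the tetrahedral CH₂ carbon is sp³ and has no p orbital in the ring π system; the ring's p-orbital overlap is broken there.
A ring that is not fully conjugated cannot be aromatic or antiaromatic regardless of its π-electron count.

Non-aromatic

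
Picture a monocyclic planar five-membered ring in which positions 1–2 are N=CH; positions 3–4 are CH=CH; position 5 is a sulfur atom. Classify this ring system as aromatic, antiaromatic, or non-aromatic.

Aromatic

Every ring atom contributes a p orbital perpendicular to the ring (each doubly-bonded ring atom is sp² with one p-orbital electron; each sp² =N– keeps its lone pair in-plane and puts one electron into the π system; the sulfur donates one lone pair from its p orbital), so the π system is cyclic and fully conjugated.
Tallying contributions gives 2 × 2 = 4 from the double-bond units + 2 from the S atom = 6.
That gives a 4n+2 count (6, n = 1).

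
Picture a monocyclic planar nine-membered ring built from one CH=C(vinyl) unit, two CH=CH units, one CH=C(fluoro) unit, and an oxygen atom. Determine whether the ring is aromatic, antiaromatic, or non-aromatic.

Every ring atom contributes a p orbital perpendicular to the ring (each doubly-bonded ring atom is sp² with one p-orbital electron; the oxygen donates one lone pair from its p orbital), so the π system is cyclic and fully conjugated.
Tallying contributions gives 4 × 2 = 8 from the double-bond units + 2 from the O atom = 10.
Since 10 = 4·2 + 2, the ring meets the 4n+2 criterion.

Aromatic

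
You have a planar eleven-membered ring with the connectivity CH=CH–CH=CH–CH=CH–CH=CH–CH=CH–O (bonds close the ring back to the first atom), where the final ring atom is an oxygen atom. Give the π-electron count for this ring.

Every ring atom contributes a p orbital perpendicular to the ring (each doubly-bonded ring atom is sp² with one p-orbital electron; the oxygen donates one lone pair from its p orbital), so the π system is cyclic and fully conjugated.
Tallying contributions gives 5 × 2 = 10 from the double-bond units + 2 from the O atom = 12.

12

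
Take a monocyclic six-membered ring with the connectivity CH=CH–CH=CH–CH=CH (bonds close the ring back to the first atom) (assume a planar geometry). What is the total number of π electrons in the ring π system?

6

Check conjugation: the double-bond atoms are sp², each contributing one p electron — every position has a p orbital, so the cyclic π system is continuous.
Adding the contributions, 3 × 2 = 6 from the 3 double-bond units.
(This ring is benzene.)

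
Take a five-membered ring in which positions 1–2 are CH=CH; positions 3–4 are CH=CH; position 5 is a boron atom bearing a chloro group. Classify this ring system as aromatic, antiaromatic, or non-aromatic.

All ring atoms are sp² and supply a p orbital to the ring (each doubly-bonded ring atom is sp² with one p-orbital electron; the boron has an empty p orbital); the conjugation is uninterrupted.
Counting π electrons: 2 × 2 = 4 from the double-bond units + 0 from the B(chloro) atom = 4.
4 = 4(1); a planar, fully conjugated 4n system is antiaromatic.

Antiaromatic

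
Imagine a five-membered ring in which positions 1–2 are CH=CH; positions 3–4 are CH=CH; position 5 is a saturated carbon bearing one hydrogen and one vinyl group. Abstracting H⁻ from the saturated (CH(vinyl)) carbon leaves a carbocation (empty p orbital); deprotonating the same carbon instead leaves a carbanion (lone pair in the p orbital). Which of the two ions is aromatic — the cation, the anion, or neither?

The anion

Both ions have a continuous loop of p orbitals — each ring atom is sp².
Cation: 2 × 2 + 0 = 4 π electrons → 4(1), antiaromatic.
Anion: 2 × 2 + 2 = 6 π electrons → 4(1)+2, aromatic.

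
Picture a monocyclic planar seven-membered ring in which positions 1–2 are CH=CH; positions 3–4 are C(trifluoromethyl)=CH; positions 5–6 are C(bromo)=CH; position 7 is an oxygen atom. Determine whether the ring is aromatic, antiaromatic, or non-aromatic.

Check conjugation: each doubly-bonded ring atom is sp² with one p-orbital electron; the oxygen donates one lone pair from its p orbital — every position has a p orbital, so the cyclic π system is continuous.
π-electron count: 3 × 2 = 6 from the double-bond units + 2 from the O atom = 8.
8 = 4(2); a planar, fully conjugated 4n system is antiaromatic.

Antiaromatic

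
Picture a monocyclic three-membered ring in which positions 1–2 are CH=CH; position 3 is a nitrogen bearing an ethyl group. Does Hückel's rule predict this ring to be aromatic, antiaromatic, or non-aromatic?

Antiaromatic

Every ring atom contributes a p orbital perpendicular to the ring (every atom in a ring double bond is sp² and brings one electron to the p orbital; the pyrrole-type nitrogen donates its lone pair from the p orbital), so the π system is cyclic and fully conjugated.
Counting π electrons: 1 × 2 = 2 from the double-bond unit + 2 from the N(ethyl) atom = 4.
With 4 = 4·1 π electrons, Hückel's rule classifies the planar ring as antiaromatic.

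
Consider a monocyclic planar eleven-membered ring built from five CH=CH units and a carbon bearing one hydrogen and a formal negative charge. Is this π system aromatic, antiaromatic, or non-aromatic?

Antiaromatic

Check conjugation: each doubly-bonded ring atom is sp² with one p-orbital electron; the carbanion's lone pair occupies the p orbital — every position has a p orbital, so the cyclic π system is continuous.
Adding the contributions, 5 × 2 = 10 from the double-bond units + 2 from the CH(-) atom = 12.
A 4n π count (12, n = 3) in a planar conjugated ring means antiaromatic.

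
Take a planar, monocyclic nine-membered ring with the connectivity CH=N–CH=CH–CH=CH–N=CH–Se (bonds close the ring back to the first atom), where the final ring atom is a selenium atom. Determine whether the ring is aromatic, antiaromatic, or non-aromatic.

Aromatic

All ring atoms are sp² and supply a p orbital to the ring (the double-bond atoms are sp², each contributing one p electron; each sp² =N– keeps its lone pair in-plane and puts one electron into the π system; the selenium donates one lone pair from its p orbital); the conjugation is uninterrupted.
π-electron count: 4 × 2 = 8 from the double-bond units + 2 from the Se atom = 10.
Since 10 = 4·2 + 2, the ring meets the 4n+2 criterion.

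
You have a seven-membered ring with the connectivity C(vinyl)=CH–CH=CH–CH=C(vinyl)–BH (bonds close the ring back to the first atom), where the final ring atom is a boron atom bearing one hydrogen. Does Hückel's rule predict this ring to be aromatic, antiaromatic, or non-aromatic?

All ring atoms are sp² and supply a p orbital to the ring (the double-bond atoms are sp², each contributing one p electron; the boron has an empty p orbital); the conjugation is uninterrupted.
π-electron count: 3 × 2 = 6 from the double-bond units + 0 from the BH atom = 6.
That gives a 4n+2 count (6, n = 1).

Aromatic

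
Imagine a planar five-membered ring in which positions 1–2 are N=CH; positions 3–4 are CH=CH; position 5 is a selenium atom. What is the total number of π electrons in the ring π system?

The p orbitals form a continuous loop: every atom in a ring double bond is sp² and brings one electron to the p orbital; each sp² =N– keeps its lone pair in-plane and puts one electron into the π system; the selenium donates one lone pair from its p orbital. The ring is fully conjugated.
π-electron count: 2 × 2 = 4 from the double-bond units + 2 from the Se atom = 6.

6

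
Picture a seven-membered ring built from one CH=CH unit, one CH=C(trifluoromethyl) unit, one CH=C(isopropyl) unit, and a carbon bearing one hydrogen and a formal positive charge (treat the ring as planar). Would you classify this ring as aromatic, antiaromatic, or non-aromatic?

Aromatic

Check conjugation: the double-bond atoms are sp², each contributing one p electron; the carbocation has an empty p orbital — every position has a p orbital, so the cyclic π system is continuous.
Adding the contributions, 3 × 2 = 6 from the double-bond units + 0 from the CH(+) atom = 6.
6 = 4(1) + 2, which satisfies Hückel's 4n+2 rule.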